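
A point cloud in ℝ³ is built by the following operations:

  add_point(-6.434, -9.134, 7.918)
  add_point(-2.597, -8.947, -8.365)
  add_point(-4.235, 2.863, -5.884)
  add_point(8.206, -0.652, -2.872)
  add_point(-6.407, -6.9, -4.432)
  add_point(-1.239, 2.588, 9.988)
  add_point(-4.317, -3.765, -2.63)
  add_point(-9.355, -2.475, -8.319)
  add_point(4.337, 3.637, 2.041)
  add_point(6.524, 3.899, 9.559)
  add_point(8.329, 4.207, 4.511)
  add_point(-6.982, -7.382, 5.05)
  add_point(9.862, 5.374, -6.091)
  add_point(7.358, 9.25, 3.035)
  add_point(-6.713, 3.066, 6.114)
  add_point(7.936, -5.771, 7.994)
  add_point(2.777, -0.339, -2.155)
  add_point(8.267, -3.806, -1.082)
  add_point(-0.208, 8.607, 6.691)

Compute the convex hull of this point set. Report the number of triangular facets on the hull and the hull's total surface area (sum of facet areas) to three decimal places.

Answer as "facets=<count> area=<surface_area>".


facets=26 area=1175.594

Hull vertices (15/19): indices [0, 1, 2, 4, 5, 7, 9, 10, 11, 12, 13, 14, 15, 17, 18].

Per-facet area ½‖(b−a)×(c−a)‖:
  f1: (p1, p12, p7) → 89.3423
  f2: (p0, p15, p1) → 120.4065
  f3: (p0, p15, p5) → 76.9604
  f4: (p17, p1, p12) → 72.9983
  f5: (p17, p15, p12) → 37.2924
  f6: (p17, p15, p1) → 59.8057
  f7: (p2, p12, p7) → 36.0459
  f8: (p13, p2, p12) → 71.9240
  f9: (p13, p2, p18) → 60.3876
  f10: (p4, p1, p7) → 19.0885
  f11: (p4, p0, p7) → 29.5421
  f12: (p4, p0, p1) → 29.3172
  f13: (p11, p0, p7) → 4.7391
  f14: (p10, p15, p12) → 51.4026
  f15: (p10, p13, p12) → 26.9890
  f16: (p9, p18, p5) → 25.9541
  f17: (p9, p13, p18) → 31.5313
  f18: (p9, p10, p13) → 13.8812
  f19: (p9, p15, p5) → 39.0137
  f20: (p9, p10, p15) → 26.3090
  f21: (p14, p0, p5) → 40.8427
  f22: (p14, p11, p0) → 16.2136
  f23: (p14, p18, p5) → 22.7861
  f24: (p14, p11, p7) → 73.6192
  f25: (p14, p2, p7) → 46.8872
  f26: (p14, p2, p18) → 52.3146
Σ area = 1175.594

Check V−E+F: 15 − 39 + 26 = 2.


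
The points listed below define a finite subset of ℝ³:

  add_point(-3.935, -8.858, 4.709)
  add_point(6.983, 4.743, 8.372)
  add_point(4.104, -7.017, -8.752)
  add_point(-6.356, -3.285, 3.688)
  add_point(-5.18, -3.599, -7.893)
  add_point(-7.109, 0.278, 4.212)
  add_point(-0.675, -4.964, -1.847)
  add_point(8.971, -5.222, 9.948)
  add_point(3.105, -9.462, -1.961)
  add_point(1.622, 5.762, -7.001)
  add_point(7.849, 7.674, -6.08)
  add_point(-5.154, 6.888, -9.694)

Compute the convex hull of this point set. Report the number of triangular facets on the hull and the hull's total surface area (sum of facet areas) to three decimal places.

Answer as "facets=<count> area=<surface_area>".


facets=16 area=1051.163

Points on the hull: [0, 1, 2, 3, 4, 5, 7, 8, 10, 11] (10 of 12).

Triangle areas on the boundary:
  f1: (p1, p7, p5) → 78.7990
  f2: (p1, p10, p7) → 71.6688
  f3: (p1, p11, p5) → 119.1719
  f4: (p1, p11, p10) → 97.9575
  f5: (p0, p7, p5) → 69.5140
  f6: (p0, p8, p7) → 64.5761
  f7: (p2, p11, p10) → 98.0122
  f8: (p2, p10, p7) → 141.6934
  f9: (p2, p8, p7) → 39.1541
  f10: (p3, p0, p5) → 4.0860
  f11: (p4, p2, p11) → 50.0133
  f12: (p4, p3, p0) → 35.6912
  f13: (p4, p0, p8) → 56.0163
  f14: (p4, p2, p8) → 36.0214
  f15: (p4, p11, p5) → 67.7494
  f16: (p4, p3, p5) → 21.0381
Σ area = 1051.163

Euler characteristic 10−24+16 = 2 ✓


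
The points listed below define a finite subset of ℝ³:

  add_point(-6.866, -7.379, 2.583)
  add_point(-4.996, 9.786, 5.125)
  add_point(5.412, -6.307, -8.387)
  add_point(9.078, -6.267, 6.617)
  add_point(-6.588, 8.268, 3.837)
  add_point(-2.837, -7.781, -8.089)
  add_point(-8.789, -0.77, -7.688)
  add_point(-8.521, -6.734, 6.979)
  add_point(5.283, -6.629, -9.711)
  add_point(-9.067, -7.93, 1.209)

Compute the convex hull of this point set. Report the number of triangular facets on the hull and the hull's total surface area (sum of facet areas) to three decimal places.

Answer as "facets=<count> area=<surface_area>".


9 of the 10 inputs are extreme points: [1, 2, 3, 4, 5, 6, 7, 8, 9].

Facet areas (half cross-product norm):
  f1: (p6, p8, p1) → 129.7908
  f2: (p7, p3, p9) → 51.9470
  f3: (p7, p1, p3) → 145.4147
  f4: (p7, p6, p9) → 26.2382
  f5: (p5, p3, p9) → 101.6006
  f6: (p5, p8, p3) → 70.0478
  f7: (p5, p6, p9) → 47.5284
  f8: (p5, p6, p8) → 32.5946
  f9: (p2, p1, p3) → 161.1544
  f10: (p2, p8, p3) → 2.8605
  f11: (p2, p8, p1) → 11.8104
  f12: (p4, p6, p1) → 9.9620
  f13: (p4, p7, p1) → 16.3967
  f14: (p4, p7, p6) → 101.9974
Σ area = 909.343

Euler characteristic 9−21+14 = 2 ✓

facets=14 area=909.343


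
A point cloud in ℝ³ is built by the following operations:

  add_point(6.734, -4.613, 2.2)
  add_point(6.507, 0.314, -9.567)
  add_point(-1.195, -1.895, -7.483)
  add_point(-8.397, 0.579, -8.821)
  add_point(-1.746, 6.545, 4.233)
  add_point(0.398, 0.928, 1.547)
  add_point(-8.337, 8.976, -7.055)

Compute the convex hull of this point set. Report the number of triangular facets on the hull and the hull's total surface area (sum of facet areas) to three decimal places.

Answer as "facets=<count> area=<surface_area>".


Hull vertices (7/7): indices [0, 1, 2, 3, 4, 5, 6].

Triangle areas on the boundary:
  f1: (p1, p6, p3) → 64.0214
  f2: (p4, p6, p3) → 57.0437
  f3: (p4, p1, p0) → 88.8241
  f4: (p4, p1, p6) → 106.2209
  f5: (p2, p0, p3) → 31.2609
  f6: (p2, p1, p3) → 21.6109
  f7: (p2, p1, p0) → 50.0632
  f8: (p5, p0, p3) → 48.7744
  f9: (p5, p4, p3) → 44.4429
  f10: (p5, p4, p0) → 17.6460
Σ area = 529.908

Euler: V−E+F = 7−15+10 = 2.

facets=10 area=529.908


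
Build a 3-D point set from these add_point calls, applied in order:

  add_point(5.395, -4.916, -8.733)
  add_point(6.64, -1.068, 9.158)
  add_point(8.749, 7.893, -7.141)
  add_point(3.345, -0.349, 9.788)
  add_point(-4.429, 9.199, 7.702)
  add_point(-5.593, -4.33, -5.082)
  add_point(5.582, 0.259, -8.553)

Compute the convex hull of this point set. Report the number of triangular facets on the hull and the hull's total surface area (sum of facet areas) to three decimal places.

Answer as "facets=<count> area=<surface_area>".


facets=10 area=741.027

7 of the 7 inputs are extreme points: [0, 1, 2, 3, 4, 5, 6].

Per-facet area ½‖(b−a)×(c−a)‖:
  f1: (p4, p2, p5) → 158.6895
  f2: (p3, p4, p5) → 106.6633
  f3: (p6, p2, p5) → 41.2721
  f4: (p6, p0, p5) → 30.0248
  f5: (p6, p0, p2) → 8.0490
  f6: (p1, p0, p2) → 115.2420
  f7: (p1, p4, p2) → 134.2351
  f8: (p1, p3, p4) → 14.6999
  f9: (p1, p3, p5) → 29.2963
  f10: (p1, p0, p5) → 102.8551
Σ area = 741.027

Euler: V−E+F = 7−15+10 = 2.


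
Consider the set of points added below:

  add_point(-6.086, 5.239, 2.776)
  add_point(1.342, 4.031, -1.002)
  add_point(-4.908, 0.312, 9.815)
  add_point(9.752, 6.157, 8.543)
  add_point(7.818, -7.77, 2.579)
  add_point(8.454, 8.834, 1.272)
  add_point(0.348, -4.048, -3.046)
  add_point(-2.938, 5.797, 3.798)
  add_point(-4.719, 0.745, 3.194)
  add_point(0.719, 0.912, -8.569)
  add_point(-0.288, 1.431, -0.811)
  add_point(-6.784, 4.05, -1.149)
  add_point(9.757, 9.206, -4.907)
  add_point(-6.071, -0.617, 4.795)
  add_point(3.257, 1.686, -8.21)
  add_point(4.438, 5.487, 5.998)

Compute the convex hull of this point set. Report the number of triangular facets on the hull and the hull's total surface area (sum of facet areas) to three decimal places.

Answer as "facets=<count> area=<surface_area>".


facets=20 area=840.295

Hull vertices (12/16): indices [0, 2, 3, 4, 5, 6, 7, 9, 11, 12, 13, 14].

Area of each hull facet:
  f1: (p9, p12, p11) → 70.0878
  f2: (p13, p2, p4) → 41.3020
  f3: (p14, p4, p12) → 78.7856
  f4: (p14, p9, p12) → 7.6510
  f5: (p14, p9, p4) → 19.7398
  f6: (p0, p12, p11) → 36.8480
  f7: (p0, p7, p2) → 13.9717
  f8: (p0, p13, p11) → 12.8753
  f9: (p0, p13, p2) → 16.0447
  f10: (p3, p7, p2) → 56.7593
  f11: (p3, p4, p12) → 103.6139
  f12: (p3, p2, p4) → 109.5923
  f13: (p6, p9, p4) → 29.1960
  f14: (p6, p13, p4) → 53.1926
  f15: (p6, p9, p11) → 38.4061
  f16: (p6, p13, p11) → 38.4646
  f17: (p5, p3, p12) → 11.3277
  f18: (p5, p3, p7) → 46.9990
  f19: (p5, p0, p12) → 45.2571
  f20: (p5, p0, p7) → 10.1806
Σ area = 840.295

Euler: V−E+F = 12−30+20 = 2.


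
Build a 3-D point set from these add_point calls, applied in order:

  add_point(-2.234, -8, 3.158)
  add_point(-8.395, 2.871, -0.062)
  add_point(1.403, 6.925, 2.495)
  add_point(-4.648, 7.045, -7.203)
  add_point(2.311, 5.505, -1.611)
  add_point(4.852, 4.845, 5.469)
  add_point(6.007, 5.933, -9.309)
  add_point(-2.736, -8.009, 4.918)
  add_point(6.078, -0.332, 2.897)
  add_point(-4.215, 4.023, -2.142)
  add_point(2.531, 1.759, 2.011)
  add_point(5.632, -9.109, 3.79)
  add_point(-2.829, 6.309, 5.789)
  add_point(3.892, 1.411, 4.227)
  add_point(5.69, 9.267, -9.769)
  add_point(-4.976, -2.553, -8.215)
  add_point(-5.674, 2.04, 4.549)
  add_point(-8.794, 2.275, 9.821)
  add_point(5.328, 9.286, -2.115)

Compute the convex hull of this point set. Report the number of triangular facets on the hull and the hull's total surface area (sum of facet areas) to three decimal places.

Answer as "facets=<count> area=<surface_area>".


facets=22 area=948.356

Hull vertices (13/19): indices [0, 1, 3, 5, 6, 7, 8, 11, 12, 14, 15, 17, 18].

Per-facet area ½‖(b−a)×(c−a)‖:
  f1: (p5, p11, p17) → 102.0261
  f2: (p5, p11, p8) → 15.0874
  f3: (p3, p15, p14) → 51.3602
  f4: (p7, p11, p17) → 43.3331
  f5: (p7, p15, p17) → 92.8452
  f6: (p6, p15, p14) → 19.8386
  f7: (p6, p15, p11) → 118.1100
  f8: (p6, p14, p8) → 19.0236
  f9: (p6, p11, p8) → 50.8720
  f10: (p12, p5, p17) → 24.8687
  f11: (p12, p3, p17) → 49.4430
  f12: (p18, p14, p8) → 37.0893
  f13: (p18, p5, p8) → 25.9647
  f14: (p18, p12, p5) → 34.4388
  f15: (p18, p3, p14) → 40.0214
  f16: (p18, p12, p3) → 62.6399
  f17: (p1, p15, p17) → 33.0464
  f18: (p1, p3, p17) → 25.1865
  f19: (p1, p3, p15) → 40.4009
  f20: (p0, p15, p11) → 48.3854
  f21: (p0, p7, p11) → 7.1541
  f22: (p0, p7, p15) → 7.2207
Σ area = 948.356

Check V−E+F: 13 − 33 + 22 = 2.


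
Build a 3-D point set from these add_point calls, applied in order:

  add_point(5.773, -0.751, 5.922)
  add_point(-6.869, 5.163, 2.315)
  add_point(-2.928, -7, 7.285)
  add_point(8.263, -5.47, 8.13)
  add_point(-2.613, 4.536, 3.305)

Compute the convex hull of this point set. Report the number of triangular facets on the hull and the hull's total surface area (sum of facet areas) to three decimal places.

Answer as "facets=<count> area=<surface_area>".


Points on the hull: [0, 1, 2, 3, 4] (5 of 5).

Area of each hull facet:
  f1: (p0, p2, p1) → 69.9863
  f2: (p0, p2, p3) → 30.7046
  f3: (p4, p2, p1) → 26.4916
  f4: (p4, p2, p3) → 68.5581
  f5: (p4, p0, p1) → 8.9203
  f6: (p4, p0, p3) → 14.5076
Σ area = 219.169

Euler: V−E+F = 5−9+6 = 2.

facets=6 area=219.169


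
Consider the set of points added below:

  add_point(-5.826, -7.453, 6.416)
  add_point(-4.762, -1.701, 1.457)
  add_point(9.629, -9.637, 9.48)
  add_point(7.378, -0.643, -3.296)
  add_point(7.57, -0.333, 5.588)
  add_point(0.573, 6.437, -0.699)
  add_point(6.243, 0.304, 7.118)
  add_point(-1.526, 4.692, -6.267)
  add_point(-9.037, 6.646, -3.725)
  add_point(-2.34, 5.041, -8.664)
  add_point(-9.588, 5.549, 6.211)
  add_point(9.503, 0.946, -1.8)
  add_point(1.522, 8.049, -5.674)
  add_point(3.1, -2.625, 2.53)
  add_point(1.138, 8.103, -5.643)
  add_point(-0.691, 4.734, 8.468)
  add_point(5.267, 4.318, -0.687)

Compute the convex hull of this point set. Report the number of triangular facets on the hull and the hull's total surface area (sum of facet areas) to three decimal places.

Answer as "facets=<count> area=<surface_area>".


13 of the 17 inputs are extreme points: [0, 2, 3, 4, 6, 8, 9, 10, 11, 12, 14, 15, 16].

Area of each hull facet:
  f1: (p15, p14, p10) → 66.7466
  f2: (p15, p0, p10) → 58.2612
  f3: (p15, p0, p2) → 102.2627
  f4: (p3, p0, p2) → 116.5019
  f5: (p3, p0, p9) → 109.0927
  f6: (p8, p0, p10) → 67.3881
  f7: (p8, p0, p9) → 74.7787
  f8: (p8, p14, p10) → 50.6675
  f9: (p8, p9, p14) → 23.3754
  f10: (p11, p3, p9) → 16.2581
  f11: (p11, p3, p2) → 23.5575
  f12: (p4, p11, p2) → 35.3813
  f13: (p12, p15, p14) → 2.8036
  f14: (p12, p16, p15) → 38.1962
  f15: (p12, p16, p11) → 16.5039
  f16: (p12, p9, p14) → 0.9316
  f17: (p12, p11, p9) → 30.8504
  f18: (p6, p16, p11) → 23.9891
  f19: (p6, p4, p11) → 4.9961
  f20: (p6, p16, p15) → 36.1442
  f21: (p6, p15, p2) → 31.2964
  f22: (p6, p4, p2) → 10.8429
Σ area = 940.826

Euler: V−E+F = 13−33+22 = 2.

facets=22 area=940.826


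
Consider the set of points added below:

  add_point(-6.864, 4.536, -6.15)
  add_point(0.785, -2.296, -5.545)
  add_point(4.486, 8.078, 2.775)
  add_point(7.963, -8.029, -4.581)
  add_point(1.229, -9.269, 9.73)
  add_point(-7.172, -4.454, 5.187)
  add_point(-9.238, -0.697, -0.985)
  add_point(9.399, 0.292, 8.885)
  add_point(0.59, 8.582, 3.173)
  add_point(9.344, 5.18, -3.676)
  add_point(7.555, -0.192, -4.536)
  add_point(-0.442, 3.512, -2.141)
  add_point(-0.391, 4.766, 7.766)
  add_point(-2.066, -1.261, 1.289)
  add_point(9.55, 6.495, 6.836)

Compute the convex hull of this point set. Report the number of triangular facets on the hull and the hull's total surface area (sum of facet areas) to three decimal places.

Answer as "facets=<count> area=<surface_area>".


13 of the 15 inputs are extreme points: [0, 1, 2, 3, 4, 5, 6, 7, 8, 9, 10, 12, 14].

Facet areas (half cross-product norm):
  f1: (p1, p0, p6) → 38.3138
  f2: (p1, p3, p6) → 34.1986
  f3: (p7, p3, p4) → 91.8583
  f4: (p7, p12, p14) → 32.3438
  f5: (p7, p12, p4) → 65.7484
  f6: (p9, p7, p14) → 33.9693
  f7: (p9, p7, p3) → 85.6905
  f8: (p5, p12, p6) → 44.0210
  f9: (p5, p12, p4) → 61.5553
  f10: (p5, p3, p6) → 68.5649
  f11: (p5, p3, p4) → 84.5362
  f12: (p8, p12, p14) → 28.8739
  f13: (p8, p9, p0) → 72.9900
  f14: (p8, p0, p6) → 48.4684
  f15: (p8, p12, p6) → 40.7727
  f16: (p10, p1, p3) → 27.2414
  f17: (p10, p9, p3) → 8.7356
  f18: (p10, p1, p0) → 31.4915
  f19: (p10, p9, p0) → 43.6878
  f20: (p2, p9, p14) → 28.6239
  f21: (p2, p8, p14) → 9.1978
  f22: (p2, p8, p9) → 12.4580
Σ area = 993.341

Euler characteristic 13−33+22 = 2 ✓

facets=22 area=993.341


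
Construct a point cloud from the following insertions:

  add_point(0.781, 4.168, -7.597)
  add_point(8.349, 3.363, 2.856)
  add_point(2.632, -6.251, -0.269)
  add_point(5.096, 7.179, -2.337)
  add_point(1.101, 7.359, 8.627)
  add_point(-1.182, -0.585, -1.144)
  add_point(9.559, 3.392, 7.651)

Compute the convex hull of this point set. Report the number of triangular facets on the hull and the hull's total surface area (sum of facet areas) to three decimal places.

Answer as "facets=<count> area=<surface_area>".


Hull vertices (7/7): indices [0, 1, 2, 3, 4, 5, 6].

Area of each hull facet:
  f1: (p0, p4, p5) → 51.7655
  f2: (p2, p4, p5) → 41.8212
  f3: (p2, p4, p6) → 66.7323
  f4: (p2, p0, p5) → 25.4893
  f5: (p3, p4, p6) → 49.9331
  f6: (p3, p0, p4) → 38.2762
  f7: (p1, p2, p0) → 66.8952
  f8: (p1, p3, p0) → 22.3202
  f9: (p1, p2, p6) → 26.4893
  f10: (p1, p3, p6) → 10.5984
Σ area = 400.321

Euler characteristic 7−15+10 = 2 ✓

facets=10 area=400.321


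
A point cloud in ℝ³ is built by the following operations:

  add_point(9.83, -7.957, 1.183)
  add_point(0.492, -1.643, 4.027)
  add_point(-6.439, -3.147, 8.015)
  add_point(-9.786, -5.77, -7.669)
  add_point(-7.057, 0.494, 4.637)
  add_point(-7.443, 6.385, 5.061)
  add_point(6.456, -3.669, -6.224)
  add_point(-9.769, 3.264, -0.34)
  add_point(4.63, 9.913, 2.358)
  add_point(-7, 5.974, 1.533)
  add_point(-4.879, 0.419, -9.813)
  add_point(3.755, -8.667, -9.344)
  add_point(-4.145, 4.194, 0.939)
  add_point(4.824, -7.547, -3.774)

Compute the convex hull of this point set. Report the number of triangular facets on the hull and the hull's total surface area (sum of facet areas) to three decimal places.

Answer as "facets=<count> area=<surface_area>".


facets=16 area=995.864

Points on the hull: [0, 2, 3, 5, 6, 7, 8, 9, 10, 11] (10 of 14).

Per-facet area ½‖(b−a)×(c−a)‖:
  f1: (p2, p0, p3) → 144.9683
  f2: (p2, p8, p0) → 145.2852
  f3: (p5, p2, p8) → 62.8081
  f4: (p11, p0, p3) → 78.9358
  f5: (p7, p2, p3) → 64.2223
  f6: (p7, p5, p2) → 32.8905
  f7: (p10, p11, p3) → 50.7840
  f8: (p10, p7, p3) → 43.1322
  f9: (p6, p8, p0) → 74.3765
  f10: (p6, p11, p0) → 29.3216
  f11: (p6, p10, p8) → 99.0790
  f12: (p6, p10, p11) → 39.3177
  f13: (p9, p5, p8) → 22.0229
  f14: (p9, p7, p5) → 6.9837
  f15: (p9, p10, p8) → 78.7536
  f16: (p9, p10, p7) → 22.9823
Σ area = 995.864

Euler characteristic 10−24+16 = 2 ✓


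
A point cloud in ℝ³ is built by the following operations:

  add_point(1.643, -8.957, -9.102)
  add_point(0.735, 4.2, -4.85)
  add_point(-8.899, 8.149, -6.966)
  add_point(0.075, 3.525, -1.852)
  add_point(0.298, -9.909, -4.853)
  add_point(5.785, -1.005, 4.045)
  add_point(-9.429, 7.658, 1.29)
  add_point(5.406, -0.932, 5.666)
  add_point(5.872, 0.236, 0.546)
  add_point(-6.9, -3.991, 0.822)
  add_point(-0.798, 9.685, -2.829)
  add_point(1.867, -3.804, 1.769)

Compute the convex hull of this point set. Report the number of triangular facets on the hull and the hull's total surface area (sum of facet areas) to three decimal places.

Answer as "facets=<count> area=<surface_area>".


facets=16 area=701.118

Extreme-point indices: [0, 1, 2, 4, 5, 6, 7, 8, 9, 10] — 10 of 12 on the boundary.

Area of each hull facet:
  f1: (p2, p10, p6) → 35.3474
  f2: (p7, p10, p6) → 73.0393
  f3: (p7, p10, p8) → 29.1525
  f4: (p9, p7, p6) → 80.8962
  f5: (p9, p7, p4) → 70.8632
  f6: (p9, p2, p6) → 49.4327
  f7: (p9, p0, p4) → 20.4900
  f8: (p9, p0, p2) → 101.9621
  f9: (p1, p2, p10) → 27.7884
  f10: (p1, p0, p2) → 68.9232
  f11: (p1, p10, p8) → 23.7210
  f12: (p1, p0, p8) → 55.9626
  f13: (p5, p7, p4) → 9.4170
  f14: (p5, p0, p4) → 29.3022
  f15: (p5, p7, p8) → 1.3011
  f16: (p5, p0, p8) → 23.5191
Σ area = 701.118

Euler characteristic 10−24+16 = 2 ✓


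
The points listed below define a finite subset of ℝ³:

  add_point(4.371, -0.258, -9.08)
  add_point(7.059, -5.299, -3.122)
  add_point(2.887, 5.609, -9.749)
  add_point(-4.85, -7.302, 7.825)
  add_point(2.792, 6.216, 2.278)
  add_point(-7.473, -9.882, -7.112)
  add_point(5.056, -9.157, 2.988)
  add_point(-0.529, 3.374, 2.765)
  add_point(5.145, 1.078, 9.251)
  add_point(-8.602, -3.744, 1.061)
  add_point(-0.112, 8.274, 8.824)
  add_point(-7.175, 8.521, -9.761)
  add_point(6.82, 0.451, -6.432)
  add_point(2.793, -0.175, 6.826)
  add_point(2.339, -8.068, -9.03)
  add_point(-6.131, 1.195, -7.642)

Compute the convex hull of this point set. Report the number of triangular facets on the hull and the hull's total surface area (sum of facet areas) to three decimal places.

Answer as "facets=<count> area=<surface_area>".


facets=22 area=1173.629

Hull vertices (13/16): indices [0, 1, 2, 3, 4, 5, 6, 8, 9, 10, 11, 12, 14].

Facet areas (half cross-product norm):
  f1: (p5, p11, p9) → 84.0972
  f2: (p10, p11, p9) → 131.2565
  f3: (p14, p5, p11) → 92.1773
  f4: (p6, p8, p1) → 44.9841
  f5: (p6, p14, p1) → 29.1190
  f6: (p6, p14, p5) → 62.8367
  f7: (p4, p10, p8) → 30.3113
  f8: (p3, p6, p8) → 62.5526
  f9: (p3, p10, p9) → 67.6984
  f10: (p3, p10, p8) → 58.4226
  f11: (p3, p5, p9) → 41.2687
  f12: (p3, p6, p5) → 82.1081
  f13: (p12, p8, p1) → 46.6015
  f14: (p12, p4, p8) → 49.0606
  f15: (p12, p14, p1) → 26.6254
  f16: (p12, p0, p14) → 13.8947
  f17: (p2, p12, p4) → 39.9163
  f18: (p2, p10, p11) → 97.7161
  f19: (p2, p4, p10) → 20.0686
  f20: (p2, p12, p0) → 11.1732
  f21: (p2, p14, p11) → 69.7076
  f22: (p2, p0, p14) → 12.0331
Σ area = 1173.629

Check V−E+F: 13 − 33 + 22 = 2.


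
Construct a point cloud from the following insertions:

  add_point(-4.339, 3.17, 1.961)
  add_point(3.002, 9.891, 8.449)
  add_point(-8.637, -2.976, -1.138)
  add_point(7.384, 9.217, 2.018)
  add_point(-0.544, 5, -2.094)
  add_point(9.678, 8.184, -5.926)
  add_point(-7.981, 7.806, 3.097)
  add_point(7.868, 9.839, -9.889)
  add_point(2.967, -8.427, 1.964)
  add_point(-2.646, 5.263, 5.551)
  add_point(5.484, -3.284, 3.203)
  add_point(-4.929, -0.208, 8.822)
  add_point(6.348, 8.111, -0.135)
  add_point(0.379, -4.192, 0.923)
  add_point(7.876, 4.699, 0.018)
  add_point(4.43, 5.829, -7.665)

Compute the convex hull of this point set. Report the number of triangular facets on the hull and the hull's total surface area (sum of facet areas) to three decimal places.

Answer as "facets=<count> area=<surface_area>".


facets=18 area=879.978

11 of the 16 inputs are extreme points: [1, 2, 3, 5, 6, 7, 8, 10, 11, 14, 15].

Area of each hull facet:
  f1: (p11, p8, p2) → 66.1885
  f2: (p7, p8, p5) → 39.2139
  f3: (p10, p8, p5) → 33.8654
  f4: (p10, p11, p8) → 35.7702
  f5: (p10, p11, p1) → 73.8097
  f6: (p15, p8, p2) → 104.4699
  f7: (p15, p7, p2) → 12.0093
  f8: (p15, p7, p8) → 26.4590
  f9: (p6, p7, p2) → 118.9096
  f10: (p6, p7, p1) → 115.4216
  f11: (p6, p11, p2) → 51.7025
  f12: (p6, p11, p1) → 59.3299
  f13: (p3, p10, p1) → 49.4579
  f14: (p3, p7, p5) → 14.5928
  f15: (p3, p7, p1) → 25.3041
  f16: (p14, p10, p5) → 18.9070
  f17: (p14, p3, p5) → 17.6191
  f18: (p14, p3, p10) → 16.9480
Σ area = 879.978

Euler: V−E+F = 11−27+18 = 2.


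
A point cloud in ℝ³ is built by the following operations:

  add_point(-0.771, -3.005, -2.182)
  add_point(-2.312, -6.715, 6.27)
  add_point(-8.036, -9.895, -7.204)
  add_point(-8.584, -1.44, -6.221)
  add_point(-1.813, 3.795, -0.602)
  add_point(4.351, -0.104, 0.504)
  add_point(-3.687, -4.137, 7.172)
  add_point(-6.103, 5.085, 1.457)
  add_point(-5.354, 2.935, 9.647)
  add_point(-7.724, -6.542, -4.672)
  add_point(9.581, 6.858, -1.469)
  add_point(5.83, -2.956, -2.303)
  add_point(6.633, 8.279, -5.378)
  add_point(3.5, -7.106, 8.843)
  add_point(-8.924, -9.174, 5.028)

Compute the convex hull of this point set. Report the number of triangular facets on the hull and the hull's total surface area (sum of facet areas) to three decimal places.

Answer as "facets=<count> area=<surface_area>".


9 of the 15 inputs are extreme points: [2, 3, 7, 8, 10, 11, 12, 13, 14].

Triangle areas on the boundary:
  f1: (p13, p8, p14) → 77.0135
  f2: (p13, p8, p10) → 116.9959
  f3: (p13, p2, p14) → 78.6780
  f4: (p3, p2, p14) → 51.5619
  f5: (p11, p13, p10) → 60.6263
  f6: (p11, p13, p2) → 98.4880
  f7: (p7, p8, p14) → 56.6757
  f8: (p7, p3, p14) → 68.6482
  f9: (p12, p3, p2) → 67.4460
  f10: (p12, p11, p10) → 26.8648
  f11: (p12, p11, p2) → 87.4212
  f12: (p12, p7, p3) → 76.8048
  f13: (p12, p8, p10) → 48.4348
  f14: (p12, p7, p8) → 56.9918
Σ area = 972.651

Euler: V−E+F = 9−21+14 = 2.

facets=14 area=972.651


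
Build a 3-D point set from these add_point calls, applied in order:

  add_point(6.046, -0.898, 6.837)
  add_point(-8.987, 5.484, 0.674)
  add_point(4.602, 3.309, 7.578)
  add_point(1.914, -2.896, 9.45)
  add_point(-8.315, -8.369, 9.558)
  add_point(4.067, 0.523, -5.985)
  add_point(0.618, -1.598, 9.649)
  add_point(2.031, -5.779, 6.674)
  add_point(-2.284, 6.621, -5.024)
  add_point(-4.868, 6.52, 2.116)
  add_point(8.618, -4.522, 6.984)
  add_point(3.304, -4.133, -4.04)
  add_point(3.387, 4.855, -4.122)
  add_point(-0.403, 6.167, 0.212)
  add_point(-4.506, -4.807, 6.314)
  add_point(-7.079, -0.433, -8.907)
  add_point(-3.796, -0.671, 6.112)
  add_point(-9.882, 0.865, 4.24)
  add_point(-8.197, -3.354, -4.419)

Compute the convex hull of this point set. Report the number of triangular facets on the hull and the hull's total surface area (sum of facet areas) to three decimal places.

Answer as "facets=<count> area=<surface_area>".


facets=26 area=886.947

Points on the hull: [1, 2, 3, 4, 5, 6, 8, 9, 10, 11, 12, 13, 15, 17, 18] (15 of 19).

Per-facet area ½‖(b−a)×(c−a)‖:
  f1: (p18, p4, p17) → 52.6121
  f2: (p5, p8, p15) → 40.6945
  f3: (p6, p4, p17) → 55.3810
  f4: (p9, p6, p17) → 45.3605
  f5: (p9, p6, p2) → 37.5160
  f6: (p11, p18, p15) → 31.2320
  f7: (p11, p5, p15) → 29.2778
  f8: (p11, p5, p10) → 29.7314
  f9: (p11, p4, p10) → 103.1800
  f10: (p11, p18, p4) → 85.5466
  f11: (p12, p5, p8) → 13.4418
  f12: (p12, p2, p10) → 52.0839
  f13: (p12, p5, p10) → 34.8755
  f14: (p3, p2, p10) → 24.9237
  f15: (p3, p6, p2) → 6.1230
  f16: (p3, p4, p10) → 30.1272
  f17: (p3, p6, p4) → 10.2476
  f18: (p13, p9, p8) → 13.5653
  f19: (p13, p9, p2) → 22.2761
  f20: (p13, p12, p8) → 14.6839
  f21: (p13, p12, p2) → 27.2280
  f22: (p1, p8, p15) → 40.5769
  f23: (p1, p9, p8) → 17.0293
  f24: (p1, p9, p17) → 13.1349
  f25: (p1, p18, p17) → 28.1342
  f26: (p1, p18, p15) → 27.9641
Σ area = 886.947

Check V−E+F: 15 − 39 + 26 = 2.


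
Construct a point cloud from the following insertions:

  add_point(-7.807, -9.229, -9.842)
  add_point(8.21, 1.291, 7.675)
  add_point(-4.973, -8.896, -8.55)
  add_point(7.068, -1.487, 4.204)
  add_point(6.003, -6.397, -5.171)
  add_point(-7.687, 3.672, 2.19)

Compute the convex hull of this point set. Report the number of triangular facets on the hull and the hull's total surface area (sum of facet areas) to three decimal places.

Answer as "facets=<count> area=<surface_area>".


facets=8 area=495.075

Hull vertices (6/6): indices [0, 1, 2, 3, 4, 5].

Triangle areas on the boundary:
  f1: (p5, p1, p0) → 148.6559
  f2: (p4, p5, p0) → 122.1992
  f3: (p4, p2, p0) → 3.0568
  f4: (p4, p5, p1) → 120.8795
  f5: (p3, p1, p0) → 24.8460
  f6: (p3, p2, p0) → 13.6088
  f7: (p3, p4, p1) → 5.8560
  f8: (p3, p4, p2) → 55.9734
Σ area = 495.075

Check V−E+F: 6 − 12 + 8 = 2.


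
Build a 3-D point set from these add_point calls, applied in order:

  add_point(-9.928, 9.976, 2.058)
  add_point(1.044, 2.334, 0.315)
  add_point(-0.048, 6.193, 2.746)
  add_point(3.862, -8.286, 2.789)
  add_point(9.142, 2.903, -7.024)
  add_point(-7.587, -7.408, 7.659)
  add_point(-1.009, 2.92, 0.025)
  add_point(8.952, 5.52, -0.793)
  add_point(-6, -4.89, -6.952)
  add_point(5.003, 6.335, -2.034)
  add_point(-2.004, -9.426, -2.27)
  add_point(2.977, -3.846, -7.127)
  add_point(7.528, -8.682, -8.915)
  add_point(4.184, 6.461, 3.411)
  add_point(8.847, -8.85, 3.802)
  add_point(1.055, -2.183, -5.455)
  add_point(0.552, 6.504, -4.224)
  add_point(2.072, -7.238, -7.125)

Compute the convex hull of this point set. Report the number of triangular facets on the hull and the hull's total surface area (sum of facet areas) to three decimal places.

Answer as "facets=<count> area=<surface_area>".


facets=18 area=1116.756

Points on the hull: [0, 4, 5, 7, 8, 9, 10, 12, 13, 14, 16] (11 of 18).

Triangle areas on the boundary:
  f1: (p13, p5, p0) → 124.4842
  f2: (p8, p12, p4) → 83.0460
  f3: (p8, p5, p0) → 123.0116
  f4: (p14, p12, p4) → 74.7759
  f5: (p14, p13, p5) → 126.6143
  f6: (p16, p8, p0) → 85.0453
  f7: (p16, p8, p4) → 65.1681
  f8: (p16, p9, p0) → 26.7132
  f9: (p16, p9, p4) → 17.7515
  f10: (p10, p8, p5) → 43.5844
  f11: (p10, p8, p12) → 44.4774
  f12: (p10, p14, p5) → 71.9985
  f13: (p10, p14, p12) → 65.1382
  f14: (p7, p14, p4) → 50.8046
  f15: (p7, p14, p13) → 48.3724
  f16: (p7, p9, p4) → 14.0541
  f17: (p7, p13, p0) → 33.8986
  f18: (p7, p9, p0) → 17.8176
Σ area = 1116.756

Euler: V−E+F = 11−27+18 = 2.


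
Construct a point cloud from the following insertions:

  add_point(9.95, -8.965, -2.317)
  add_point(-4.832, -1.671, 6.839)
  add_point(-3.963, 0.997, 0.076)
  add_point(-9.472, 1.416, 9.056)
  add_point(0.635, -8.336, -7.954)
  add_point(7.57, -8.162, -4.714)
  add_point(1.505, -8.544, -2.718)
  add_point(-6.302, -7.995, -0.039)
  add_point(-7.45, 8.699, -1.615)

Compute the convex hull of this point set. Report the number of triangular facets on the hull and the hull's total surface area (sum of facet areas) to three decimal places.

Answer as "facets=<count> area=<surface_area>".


facets=12 area=613.446

Hull vertices (8/9): indices [0, 1, 3, 4, 5, 6, 7, 8].

Per-facet area ½‖(b−a)×(c−a)‖:
  f1: (p8, p0, p3) → 156.3811
  f2: (p7, p8, p3) → 86.2972
  f3: (p7, p4, p8) → 88.4912
  f4: (p5, p8, p0) → 33.5794
  f5: (p5, p4, p0) → 5.5752
  f6: (p5, p4, p8) → 74.3952
  f7: (p1, p0, p3) → 9.7409
  f8: (p1, p7, p3) → 24.6834
  f9: (p1, p7, p0) → 77.7385
  f10: (p6, p4, p0) → 21.9712
  f11: (p6, p7, p0) → 12.9127
  f12: (p6, p7, p4) → 21.6797
Σ area = 613.446

Euler: V−E+F = 8−18+12 = 2.


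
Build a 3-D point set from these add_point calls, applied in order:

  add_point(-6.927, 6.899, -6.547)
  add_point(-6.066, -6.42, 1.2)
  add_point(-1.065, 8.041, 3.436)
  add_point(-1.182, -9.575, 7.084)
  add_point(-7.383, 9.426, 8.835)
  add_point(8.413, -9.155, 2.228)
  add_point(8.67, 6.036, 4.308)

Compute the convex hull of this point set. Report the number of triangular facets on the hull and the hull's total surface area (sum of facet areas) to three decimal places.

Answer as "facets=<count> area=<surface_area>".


7 of the 7 inputs are extreme points: [0, 1, 2, 3, 4, 5, 6].

Per-facet area ½‖(b−a)×(c−a)‖:
  f1: (p3, p6, p4) → 147.5381
  f2: (p5, p3, p6) → 82.5149
  f3: (p5, p0, p6) → 145.6956
  f4: (p2, p6, p4) → 29.6539
  f5: (p2, p0, p4) → 48.1300
  f6: (p2, p0, p6) → 48.5849
  f7: (p1, p3, p4) → 72.7282
  f8: (p1, p0, p4) → 112.5547
  f9: (p1, p5, p3) → 43.6971
  f10: (p1, p5, p0) → 110.3710
Σ area = 841.468

Euler: V−E+F = 7−15+10 = 2.

facets=10 area=841.468


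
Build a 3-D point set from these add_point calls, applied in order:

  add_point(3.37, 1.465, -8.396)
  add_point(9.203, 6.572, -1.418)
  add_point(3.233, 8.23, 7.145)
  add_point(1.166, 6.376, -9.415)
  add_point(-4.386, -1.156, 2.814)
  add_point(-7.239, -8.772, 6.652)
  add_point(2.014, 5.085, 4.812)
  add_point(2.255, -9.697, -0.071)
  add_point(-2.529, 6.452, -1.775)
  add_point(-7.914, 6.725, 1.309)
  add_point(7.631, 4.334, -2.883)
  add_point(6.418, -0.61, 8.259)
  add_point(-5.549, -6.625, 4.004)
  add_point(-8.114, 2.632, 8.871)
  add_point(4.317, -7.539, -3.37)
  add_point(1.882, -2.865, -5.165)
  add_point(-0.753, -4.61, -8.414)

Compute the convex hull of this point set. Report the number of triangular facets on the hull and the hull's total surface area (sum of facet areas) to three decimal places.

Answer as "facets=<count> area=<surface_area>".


facets=18 area=1020.372

Points on the hull: [0, 1, 2, 3, 5, 7, 9, 11, 13, 14, 16] (11 of 17).

Area of each hull facet:
  f1: (p14, p11, p1) → 79.7945
  f2: (p14, p11, p7) → 28.9403
  f3: (p2, p11, p13) → 59.9307
  f4: (p2, p11, p1) → 48.5272
  f5: (p2, p9, p13) → 51.4820
  f6: (p2, p3, p1) → 59.0151
  f7: (p2, p9, p3) → 86.9973
  f8: (p5, p11, p13) → 82.9722
  f9: (p5, p11, p7) → 74.8947
  f10: (p5, p9, p13) → 47.8494
  f11: (p16, p9, p3) → 77.7484
  f12: (p16, p5, p9) → 119.6947
  f13: (p16, p14, p7) → 16.0132
  f14: (p16, p5, p7) → 58.5558
  f15: (p0, p16, p3) → 17.2352
  f16: (p0, p16, p14) → 28.3253
  f17: (p0, p3, p1) → 28.4574
  f18: (p0, p14, p1) → 53.9382
Σ area = 1020.372

Check V−E+F: 11 − 27 + 18 = 2.


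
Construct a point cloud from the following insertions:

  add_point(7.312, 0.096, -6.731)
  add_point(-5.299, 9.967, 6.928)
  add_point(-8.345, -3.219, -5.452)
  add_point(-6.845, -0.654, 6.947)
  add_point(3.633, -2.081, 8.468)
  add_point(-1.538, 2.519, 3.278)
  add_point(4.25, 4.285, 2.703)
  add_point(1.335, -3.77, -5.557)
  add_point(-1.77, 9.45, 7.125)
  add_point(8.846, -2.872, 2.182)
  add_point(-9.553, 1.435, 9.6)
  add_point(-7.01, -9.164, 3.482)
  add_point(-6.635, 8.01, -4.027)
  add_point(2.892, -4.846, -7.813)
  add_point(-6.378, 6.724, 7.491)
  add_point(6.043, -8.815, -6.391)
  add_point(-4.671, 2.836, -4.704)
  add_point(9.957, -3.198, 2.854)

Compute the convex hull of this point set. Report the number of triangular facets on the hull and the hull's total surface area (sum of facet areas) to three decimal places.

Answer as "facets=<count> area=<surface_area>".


facets=20 area=1066.370

Extreme-point indices: [0, 1, 2, 4, 6, 8, 10, 11, 12, 13, 15, 17] — 12 of 18 on the boundary.

Area of each hull facet:
  f1: (p4, p11, p10) → 76.2487
  f2: (p4, p11, p17) → 56.3788
  f3: (p15, p11, p17) → 92.1996
  f4: (p0, p12, p13) → 53.7373
  f5: (p0, p15, p17) → 44.8492
  f6: (p0, p15, p13) → 17.5576
  f7: (p2, p12, p13) → 66.3676
  f8: (p2, p15, p11) → 80.6692
  f9: (p2, p15, p13) → 23.6805
  f10: (p2, p11, p10) → 67.3284
  f11: (p2, p12, p10) → 83.0464
  f12: (p8, p4, p17) → 50.9126
  f13: (p8, p0, p12) → 98.7501
  f14: (p8, p4, p10) → 68.1654
  f15: (p6, p0, p17) → 44.7857
  f16: (p6, p8, p17) → 22.7662
  f17: (p6, p8, p0) → 26.7927
  f18: (p1, p12, p10) → 55.3801
  f19: (p1, p8, p10) → 16.9512
  f20: (p1, p8, p12) → 19.8030
Σ area = 1066.370

Check V−E+F: 12 − 30 + 20 = 2.


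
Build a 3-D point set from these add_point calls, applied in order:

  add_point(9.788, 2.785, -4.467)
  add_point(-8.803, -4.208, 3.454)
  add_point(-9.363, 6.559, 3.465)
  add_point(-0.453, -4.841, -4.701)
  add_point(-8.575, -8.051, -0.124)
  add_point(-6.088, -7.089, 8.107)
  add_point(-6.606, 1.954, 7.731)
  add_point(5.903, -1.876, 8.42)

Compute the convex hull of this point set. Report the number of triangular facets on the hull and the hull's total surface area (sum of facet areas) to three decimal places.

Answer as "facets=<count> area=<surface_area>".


facets=12 area=693.342

Extreme-point indices: [0, 1, 2, 3, 4, 5, 6, 7] — 8 of 8 on the boundary.

Per-facet area ½‖(b−a)×(c−a)‖:
  f1: (p7, p0, p2) → 127.2572
  f2: (p3, p0, p2) → 106.0800
  f3: (p3, p4, p2) → 73.2889
  f4: (p3, p7, p0) → 83.4566
  f5: (p3, p5, p4) → 42.0444
  f6: (p3, p5, p7) → 84.6909
  f7: (p1, p4, p2) → 19.2676
  f8: (p1, p5, p2) → 28.6480
  f9: (p1, p5, p4) → 15.8615
  f10: (p6, p7, p2) → 35.4791
  f11: (p6, p5, p2) → 21.6063
  f12: (p6, p5, p7) → 55.6615
Σ area = 693.342

Euler characteristic 8−18+12 = 2 ✓


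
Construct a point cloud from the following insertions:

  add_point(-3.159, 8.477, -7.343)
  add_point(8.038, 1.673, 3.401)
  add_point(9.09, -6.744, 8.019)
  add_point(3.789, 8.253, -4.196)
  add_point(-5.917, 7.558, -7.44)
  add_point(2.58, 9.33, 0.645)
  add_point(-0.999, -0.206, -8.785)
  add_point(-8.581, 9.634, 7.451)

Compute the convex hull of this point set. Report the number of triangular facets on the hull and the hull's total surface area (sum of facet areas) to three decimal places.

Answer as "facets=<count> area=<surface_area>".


8 of the 8 inputs are extreme points: [0, 1, 2, 3, 4, 5, 6, 7].

Triangle areas on the boundary:
  f1: (p6, p2, p7) → 200.6172
  f2: (p5, p0, p7) → 64.3760
  f3: (p4, p6, p7) → 66.5012
  f4: (p4, p0, p7) → 22.1167
  f5: (p4, p0, p6) → 13.1365
  f6: (p1, p2, p7) → 84.9653
  f7: (p1, p5, p7) → 60.0785
  f8: (p1, p6, p2) → 69.4662
  f9: (p3, p5, p0) → 19.1949
  f10: (p3, p1, p5) → 24.9980
  f11: (p3, p0, p6) → 34.0174
  f12: (p3, p1, p6) → 58.6438
Σ area = 718.112

Euler: V−E+F = 8−18+12 = 2.

facets=12 area=718.112


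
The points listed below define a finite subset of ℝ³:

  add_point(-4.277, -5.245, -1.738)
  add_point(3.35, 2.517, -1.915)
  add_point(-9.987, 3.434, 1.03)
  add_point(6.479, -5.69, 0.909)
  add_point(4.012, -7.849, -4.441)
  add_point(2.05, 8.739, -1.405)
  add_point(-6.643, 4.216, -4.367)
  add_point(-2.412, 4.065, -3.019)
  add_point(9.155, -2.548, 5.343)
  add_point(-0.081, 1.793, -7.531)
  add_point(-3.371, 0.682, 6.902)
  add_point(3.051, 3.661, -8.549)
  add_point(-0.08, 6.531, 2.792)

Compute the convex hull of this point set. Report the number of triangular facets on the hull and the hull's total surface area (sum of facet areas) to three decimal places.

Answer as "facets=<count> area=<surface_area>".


facets=18 area=670.153

Extreme-point indices: [0, 2, 3, 4, 5, 6, 8, 9, 10, 11, 12] — 11 of 13 on the boundary.

Triangle areas on the boundary:
  f1: (p11, p5, p8) → 65.4293
  f2: (p11, p4, p8) → 74.7186
  f3: (p6, p5, p2) → 31.6714
  f4: (p6, p11, p5) → 41.5359
  f5: (p12, p5, p8) → 33.8594
  f6: (p12, p10, p8) → 49.2143
  f7: (p12, p5, p2) → 25.3658
  f8: (p12, p10, p2) → 35.2662
  f9: (p3, p4, p8) → 4.1133
  f10: (p3, p10, p8) → 38.5952
  f11: (p9, p11, p4) → 20.2498
  f12: (p9, p6, p11) → 10.8914
  f13: (p0, p3, p4) → 28.5459
  f14: (p0, p3, p10) → 56.3330
  f15: (p0, p10, p2) → 44.3247
  f16: (p0, p6, p2) → 31.5745
  f17: (p0, p9, p4) → 42.7379
  f18: (p0, p9, p6) → 35.7258
Σ area = 670.153

Euler: V−E+F = 11−27+18 = 2.


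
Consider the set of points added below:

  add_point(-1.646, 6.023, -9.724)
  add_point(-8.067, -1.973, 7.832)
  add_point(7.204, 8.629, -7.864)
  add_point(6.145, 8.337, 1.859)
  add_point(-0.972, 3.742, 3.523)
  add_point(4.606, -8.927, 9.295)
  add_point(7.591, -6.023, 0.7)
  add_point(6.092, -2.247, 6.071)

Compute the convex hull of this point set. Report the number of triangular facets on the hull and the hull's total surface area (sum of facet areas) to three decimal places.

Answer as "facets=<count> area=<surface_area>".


8 of the 8 inputs are extreme points: [0, 1, 2, 3, 4, 5, 6, 7].

Area of each hull facet:
  f1: (p0, p6, p1) → 151.4646
  f2: (p0, p2, p6) → 79.3251
  f3: (p3, p2, p6) → 70.7070
  f4: (p3, p0, p2) → 45.8723
  f5: (p5, p6, p1) → 69.3374
  f6: (p5, p3, p1) → 125.1747
  f7: (p4, p0, p1) → 59.4334
  f8: (p4, p3, p1) → 11.4759
  f9: (p4, p3, p0) → 56.4190
  f10: (p7, p3, p6) → 37.3737
  f11: (p7, p5, p6) → 25.3132
  f12: (p7, p5, p3) → 8.7929
Σ area = 740.689

Check V−E+F: 8 − 18 + 12 = 2.

facets=12 area=740.689


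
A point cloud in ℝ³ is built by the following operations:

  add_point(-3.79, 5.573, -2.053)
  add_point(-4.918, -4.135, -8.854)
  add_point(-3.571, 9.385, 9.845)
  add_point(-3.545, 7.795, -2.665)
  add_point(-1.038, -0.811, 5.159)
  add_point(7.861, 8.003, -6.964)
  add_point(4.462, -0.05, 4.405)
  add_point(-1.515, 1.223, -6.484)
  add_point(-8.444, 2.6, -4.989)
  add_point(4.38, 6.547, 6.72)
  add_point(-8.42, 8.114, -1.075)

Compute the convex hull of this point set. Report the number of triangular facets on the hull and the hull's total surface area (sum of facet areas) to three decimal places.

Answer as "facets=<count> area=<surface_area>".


Points on the hull: [1, 2, 4, 5, 6, 8, 9, 10] (8 of 11).

Per-facet area ½‖(b−a)×(c−a)‖:
  f1: (p1, p5, p8) → 72.3135
  f2: (p6, p1, p5) → 112.1293
  f3: (p10, p5, p8) → 57.3692
  f4: (p10, p2, p8) → 32.0735
  f5: (p10, p2, p5) → 103.7643
  f6: (p4, p1, p8) → 55.2904
  f7: (p4, p2, p8) → 74.8166
  f8: (p4, p6, p1) → 41.2552
  f9: (p4, p6, p2) → 31.8620
  f10: (p9, p2, p5) → 54.6159
  f11: (p9, p6, p5) → 48.3481
  f12: (p9, p6, p2) → 28.5204
Σ area = 712.358

Euler: V−E+F = 8−18+12 = 2.

facets=12 area=712.358


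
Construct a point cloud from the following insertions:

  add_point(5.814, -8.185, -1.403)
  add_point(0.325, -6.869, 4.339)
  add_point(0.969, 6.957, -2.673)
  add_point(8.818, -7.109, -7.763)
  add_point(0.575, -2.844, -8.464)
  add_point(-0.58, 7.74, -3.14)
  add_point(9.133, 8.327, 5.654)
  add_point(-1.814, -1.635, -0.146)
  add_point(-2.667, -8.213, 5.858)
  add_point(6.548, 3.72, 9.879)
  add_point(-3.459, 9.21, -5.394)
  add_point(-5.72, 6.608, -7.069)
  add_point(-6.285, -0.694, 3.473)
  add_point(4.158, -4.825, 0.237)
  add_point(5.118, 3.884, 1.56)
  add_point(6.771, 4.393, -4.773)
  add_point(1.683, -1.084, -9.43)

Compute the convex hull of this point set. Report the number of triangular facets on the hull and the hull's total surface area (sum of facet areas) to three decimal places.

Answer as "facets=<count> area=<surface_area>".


Hull vertices (11/17): indices [0, 3, 4, 6, 8, 9, 10, 11, 12, 15, 16].

Area of each hull facet:
  f1: (p9, p8, p12) → 63.5368
  f2: (p9, p10, p12) → 101.3139
  f3: (p9, p10, p6) → 56.0019
  f4: (p4, p8, p12) → 60.1400
  f5: (p15, p10, p6) → 64.2385
  f6: (p15, p10, p16) → 47.7820
  f7: (p11, p10, p16) → 20.6374
  f8: (p11, p4, p16) → 12.4428
  f9: (p11, p10, p12) → 24.5629
  f10: (p11, p4, p12) → 68.9107
  f11: (p3, p4, p16) → 10.6610
  f12: (p3, p15, p16) → 41.4069
  f13: (p3, p4, p8) → 72.6951
  f14: (p3, p9, p6) → 68.7602
  f15: (p3, p15, p6) → 58.6257
  f16: (p0, p9, p8) → 83.5471
  f17: (p0, p3, p8) → 17.1186
  f18: (p0, p3, p9) → 51.0599
Σ area = 923.442

Check V−E+F: 11 − 27 + 18 = 2.

facets=18 area=923.442
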